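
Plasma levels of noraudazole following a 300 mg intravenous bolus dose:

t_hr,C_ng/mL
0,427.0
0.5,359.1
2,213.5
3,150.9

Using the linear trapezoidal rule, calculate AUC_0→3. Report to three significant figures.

AUC = 808 ng/mL·hr

Trapezoidal AUC_0→3:
  [0→0.5]: (427.0+359.1)/2 × 0.5 = 196.525
  [0.5→2]: (359.1+213.5)/2 × 1.5 = 429.45
  [2→3]: (213.5+150.9)/2 × 1 = 182.2
  Sum = 808.175 ng/mL·hr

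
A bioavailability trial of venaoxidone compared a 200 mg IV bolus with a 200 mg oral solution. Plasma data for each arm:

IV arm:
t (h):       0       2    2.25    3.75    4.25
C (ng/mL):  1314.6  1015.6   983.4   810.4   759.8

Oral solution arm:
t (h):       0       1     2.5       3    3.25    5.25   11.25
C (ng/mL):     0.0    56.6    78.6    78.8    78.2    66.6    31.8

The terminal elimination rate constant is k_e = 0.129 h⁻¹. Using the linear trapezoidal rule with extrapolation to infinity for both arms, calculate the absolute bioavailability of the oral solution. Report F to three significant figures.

Trapezoidal AUC_0→4.25 (IV):
  [0→2]: (1314.6+1015.6)/2 × 2 = 2330.2
  [2→2.25]: (1015.6+983.4)/2 × 0.25 = 249.875
  [2.25→3.75]: (983.4+810.4)/2 × 1.5 = 1345.35
  [3.75→4.25]: (810.4+759.8)/2 × 0.5 = 392.55
  Sum = 4317.975 ng/mL·h
IV tail: 759.8/0.129 = 5889.922; AUC_iv,0→∞ = 4317.975 + 5889.922 = 10207.897 ng/mL·h
Trapezoidal AUC_0→11.25 (oral solution):
  [0→1]: (0.0+56.6)/2 × 1 = 28.3
  [1→2.5]: (56.6+78.6)/2 × 1.5 = 101.4
  [2.5→3]: (78.6+78.8)/2 × 0.5 = 39.35
  [3→3.25]: (78.8+78.2)/2 × 0.25 = 19.625
  [3.25→5.25]: (78.2+66.6)/2 × 2 = 144.8
  [5.25→11.25]: (66.6+31.8)/2 × 6 = 295.2
  Sum = 628.675 ng/mL·h
oral solution tail: 31.8/0.129 = 246.512; AUC_ev,0→∞ = 628.675 + 246.512 = 875.187 ng/mL·h
F = (AUC_ev/D_ev)/(AUC_iv/D_iv) = (875.187/200)/(10207.897/200) = 4.375935/51.039485 = 0.0857

F = 0.0857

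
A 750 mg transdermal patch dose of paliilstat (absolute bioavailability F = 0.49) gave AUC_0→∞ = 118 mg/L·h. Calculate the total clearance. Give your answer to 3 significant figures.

CL = F × Dose / AUC_0→∞
   = 0.49 × 750 / 118 = 3.11441 L/h

CL = 3.11 L/h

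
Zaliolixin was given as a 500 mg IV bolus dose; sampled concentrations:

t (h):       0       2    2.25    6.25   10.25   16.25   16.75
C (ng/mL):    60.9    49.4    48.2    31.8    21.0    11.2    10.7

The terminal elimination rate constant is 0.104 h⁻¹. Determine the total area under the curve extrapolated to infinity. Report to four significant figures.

Trapezoidal AUC_0→16.75:
  [0→2]: (60.9+49.4)/2 × 2 = 110.3
  [2→2.25]: (49.4+48.2)/2 × 0.25 = 12.2
  [2.25→6.25]: (48.2+31.8)/2 × 4 = 160.0
  [6.25→10.25]: (31.8+21.0)/2 × 4 = 105.6
  [10.25→16.25]: (21.0+11.2)/2 × 6 = 96.6
  [16.25→16.75]: (11.2+10.7)/2 × 0.5 = 5.475
  Sum = 490.175 ng/mL·h
Extrapolated tail: C_last / k_e = 10.7 / 0.104 = 102.885
AUC_0→∞ = 490.175 + 102.885 = 593.06 ng/mL·h

AUC = 593.1 ng/mL·h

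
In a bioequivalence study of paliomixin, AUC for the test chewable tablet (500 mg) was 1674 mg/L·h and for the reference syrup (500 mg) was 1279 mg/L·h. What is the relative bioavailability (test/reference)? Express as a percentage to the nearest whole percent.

F_rel = (AUC_test/D_test) / (AUC_ref/D_ref)
      = (1674/500) / (1279/500)
      = 3.348 / 2.558 = 1.3088 = 130.88%

F_rel = 131%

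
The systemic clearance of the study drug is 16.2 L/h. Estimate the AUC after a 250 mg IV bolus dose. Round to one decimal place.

AUC_0→∞ = Dose_iv / CL
        = 250 / 16.2 = 15.4321 mg/L·h

AUC = 15.4 mg/L·h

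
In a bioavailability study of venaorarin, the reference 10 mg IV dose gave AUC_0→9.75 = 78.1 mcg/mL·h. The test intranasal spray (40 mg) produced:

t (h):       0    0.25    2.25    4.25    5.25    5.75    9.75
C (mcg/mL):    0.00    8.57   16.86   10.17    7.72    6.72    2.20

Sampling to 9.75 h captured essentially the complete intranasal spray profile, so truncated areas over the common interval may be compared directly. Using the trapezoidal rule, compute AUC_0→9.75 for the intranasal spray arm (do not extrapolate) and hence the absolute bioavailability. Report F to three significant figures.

F = 0.269

Trapezoidal AUC_0→9.75 (intranasal spray):
  [0→0.25]: (0.00+8.57)/2 × 0.25 = 1.07125
  [0.25→2.25]: (8.57+16.86)/2 × 2 = 25.43
  [2.25→4.25]: (16.86+10.17)/2 × 2 = 27.03
  [4.25→5.25]: (10.17+7.72)/2 × 1 = 8.945
  [5.25→5.75]: (7.72+6.72)/2 × 0.5 = 3.61
  [5.75→9.75]: (6.72+2.20)/2 × 4 = 17.84
  Sum = 83.92625 mcg/mL·h
F = (AUC_ev/D_ev)/(AUC_iv/D_iv) = (83.92625/40)/(78.1/10) = 2.09816/7.81 = 0.2687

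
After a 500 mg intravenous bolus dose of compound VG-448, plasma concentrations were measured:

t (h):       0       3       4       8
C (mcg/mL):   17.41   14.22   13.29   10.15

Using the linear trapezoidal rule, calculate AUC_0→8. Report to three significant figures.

Trapezoidal AUC_0→8:
  [0→3]: (17.41+14.22)/2 × 3 = 47.445
  [3→4]: (14.22+13.29)/2 × 1 = 13.755
  [4→8]: (13.29+10.15)/2 × 4 = 46.88
  Sum = 108.08 mcg/mL·h

AUC = 108 mcg/mL·h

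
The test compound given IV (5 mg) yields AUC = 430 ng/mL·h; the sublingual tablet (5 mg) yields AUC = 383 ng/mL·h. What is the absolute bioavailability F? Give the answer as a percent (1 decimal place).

F = (AUC_ev / D_ev) / (AUC_iv / D_iv)
  = (383/5) / (430/5)
  = 76.6 / 86 = 0.8907
  = 89.07%

F = 89.1%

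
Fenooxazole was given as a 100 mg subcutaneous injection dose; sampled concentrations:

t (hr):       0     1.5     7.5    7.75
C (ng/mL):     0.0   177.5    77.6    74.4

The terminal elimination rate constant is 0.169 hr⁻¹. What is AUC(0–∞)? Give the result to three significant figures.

AUC = 1360 ng/mL·hr

Trapezoidal AUC_0→7.75:
  [0→1.5]: (0.0+177.5)/2 × 1.5 = 133.125
  [1.5→7.5]: (177.5+77.6)/2 × 6 = 765.3
  [7.5→7.75]: (77.6+74.4)/2 × 0.25 = 19.0
  Sum = 917.425 ng/mL·hr
Extrapolated tail: C_last / k_e = 74.4 / 0.169 = 440.237
AUC_0→∞ = 917.425 + 440.237 = 1357.662 ng/mL·hr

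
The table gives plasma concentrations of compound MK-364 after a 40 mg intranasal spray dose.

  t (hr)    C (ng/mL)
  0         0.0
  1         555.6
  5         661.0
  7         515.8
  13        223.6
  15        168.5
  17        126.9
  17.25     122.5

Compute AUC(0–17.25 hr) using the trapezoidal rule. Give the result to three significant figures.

Trapezoidal AUC_0→17.25:
  [0→1]: (0.0+555.6)/2 × 1 = 277.8
  [1→5]: (555.6+661.0)/2 × 4 = 2433.2
  [5→7]: (661.0+515.8)/2 × 2 = 1176.8
  [7→13]: (515.8+223.6)/2 × 6 = 2218.2
  [13→15]: (223.6+168.5)/2 × 2 = 392.1
  [15→17]: (168.5+126.9)/2 × 2 = 295.4
  [17→17.25]: (126.9+122.5)/2 × 0.25 = 31.175
  Sum = 6824.675 ng/mL·hr

AUC = 6820 ng/mL·hr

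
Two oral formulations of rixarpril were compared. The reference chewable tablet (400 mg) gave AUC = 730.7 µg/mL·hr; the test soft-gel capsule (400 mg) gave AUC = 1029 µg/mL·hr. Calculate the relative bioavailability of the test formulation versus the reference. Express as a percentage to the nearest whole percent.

F_rel = (AUC_test/D_test) / (AUC_ref/D_ref)
      = (1029/400) / (730.7/400)
      = 2.5725 / 1.82675 = 1.4082 = 140.82%

F_rel = 141%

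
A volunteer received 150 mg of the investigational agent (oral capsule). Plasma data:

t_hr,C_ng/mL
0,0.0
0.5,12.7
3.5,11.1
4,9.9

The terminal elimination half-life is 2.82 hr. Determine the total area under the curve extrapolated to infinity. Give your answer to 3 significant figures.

Trapezoidal AUC_0→4:
  [0→0.5]: (0.0+12.7)/2 × 0.5 = 3.175
  [0.5→3.5]: (12.7+11.1)/2 × 3 = 35.7
  [3.5→4]: (11.1+9.9)/2 × 0.5 = 5.25
  Sum = 44.125 ng/mL·hr
k_e = ln2 / t½ = 0.693147 / 2.82 = 0.2458 hr^-1
Extrapolated tail: C_last / k_e = 9.9 / 0.2458 = 40.277
AUC_0→∞ = 44.125 + 40.277 = 84.402 ng/mL·hr

AUC = 84.4 ng/mL·hr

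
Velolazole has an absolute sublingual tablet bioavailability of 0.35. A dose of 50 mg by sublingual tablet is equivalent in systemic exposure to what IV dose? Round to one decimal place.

D_iv = 17.5 mg

Systemic exposure from an extravascular dose = F × D_ev, so the equivalent IV dose is F × D_ev.
D_iv = F × D_ev = 0.35 × 50 = 17.5 mg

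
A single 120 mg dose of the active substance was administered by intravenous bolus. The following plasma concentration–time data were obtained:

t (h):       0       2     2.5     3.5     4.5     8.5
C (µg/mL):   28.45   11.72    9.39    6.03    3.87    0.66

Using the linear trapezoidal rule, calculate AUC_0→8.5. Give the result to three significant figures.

AUC = 67.2 µg/mL·h

Trapezoidal AUC_0→8.5:
  [0→2]: (28.45+11.72)/2 × 2 = 40.17
  [2→2.5]: (11.72+9.39)/2 × 0.5 = 5.2775
  [2.5→3.5]: (9.39+6.03)/2 × 1 = 7.71
  [3.5→4.5]: (6.03+3.87)/2 × 1 = 4.95
  [4.5→8.5]: (3.87+0.66)/2 × 4 = 9.06
  Sum = 67.1675 µg/mL·h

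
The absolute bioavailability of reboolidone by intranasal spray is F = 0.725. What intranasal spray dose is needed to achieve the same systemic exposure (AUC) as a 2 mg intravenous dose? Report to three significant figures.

D_intranasal = 2.76 mg

For equal systemic exposure: F × D_ev = D_iv
D_ev = D_iv / F = 2 / 0.725 = 2.75862 mg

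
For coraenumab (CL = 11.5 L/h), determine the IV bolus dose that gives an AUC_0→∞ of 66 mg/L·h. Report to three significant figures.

Dose_iv = CL × AUC_0→∞
     = 11.5 × 66 = 759 mg

Dose = 759 mg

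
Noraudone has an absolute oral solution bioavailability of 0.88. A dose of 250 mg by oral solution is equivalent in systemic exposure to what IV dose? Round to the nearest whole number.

Systemic exposure from an extravascular dose = F × D_ev, so the equivalent IV dose is F × D_ev.
D_iv = F × D_ev = 0.88 × 250 = 220 mg

D_iv = 220 mg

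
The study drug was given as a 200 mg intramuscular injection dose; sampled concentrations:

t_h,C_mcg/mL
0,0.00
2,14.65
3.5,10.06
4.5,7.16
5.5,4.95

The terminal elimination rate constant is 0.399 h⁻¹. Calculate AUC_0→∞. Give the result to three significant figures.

Trapezoidal AUC_0→5.5:
  [0→2]: (0.00+14.65)/2 × 2 = 14.65
  [2→3.5]: (14.65+10.06)/2 × 1.5 = 18.5325
  [3.5→4.5]: (10.06+7.16)/2 × 1 = 8.61
  [4.5→5.5]: (7.16+4.95)/2 × 1 = 6.055
  Sum = 47.8475 mcg/mL·h
Extrapolated tail: C_last / k_e = 4.95 / 0.399 = 12.406
AUC_0→∞ = 47.8475 + 12.406 = 60.2535 mcg/mL·h

AUC = 60.3 mcg/mL·h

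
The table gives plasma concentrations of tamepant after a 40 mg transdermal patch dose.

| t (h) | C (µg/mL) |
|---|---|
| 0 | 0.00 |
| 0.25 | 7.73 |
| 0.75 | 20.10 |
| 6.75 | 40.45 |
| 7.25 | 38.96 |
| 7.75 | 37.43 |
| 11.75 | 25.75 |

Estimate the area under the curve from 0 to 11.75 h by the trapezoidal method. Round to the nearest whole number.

Trapezoidal AUC_0→11.75:
  [0→0.25]: (0.00+7.73)/2 × 0.25 = 0.96625
  [0.25→0.75]: (7.73+20.10)/2 × 0.5 = 6.9575
  [0.75→6.75]: (20.10+40.45)/2 × 6 = 181.65
  [6.75→7.25]: (40.45+38.96)/2 × 0.5 = 19.8525
  [7.25→7.75]: (38.96+37.43)/2 × 0.5 = 19.0975
  [7.75→11.75]: (37.43+25.75)/2 × 4 = 126.36
  Sum = 354.88375 µg/mL·h

AUC = 355 µg/mL·h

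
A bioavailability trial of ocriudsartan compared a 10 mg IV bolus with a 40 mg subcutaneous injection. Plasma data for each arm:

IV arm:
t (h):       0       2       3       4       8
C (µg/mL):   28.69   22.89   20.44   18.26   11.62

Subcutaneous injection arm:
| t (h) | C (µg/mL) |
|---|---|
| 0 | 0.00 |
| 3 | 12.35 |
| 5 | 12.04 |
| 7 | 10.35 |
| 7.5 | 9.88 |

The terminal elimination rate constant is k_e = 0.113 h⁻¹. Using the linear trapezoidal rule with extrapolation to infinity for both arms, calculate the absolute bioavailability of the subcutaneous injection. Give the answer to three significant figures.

Trapezoidal AUC_0→8 (IV):
  [0→2]: (28.69+22.89)/2 × 2 = 51.58
  [2→3]: (22.89+20.44)/2 × 1 = 21.665
  [3→4]: (20.44+18.26)/2 × 1 = 19.35
  [4→8]: (18.26+11.62)/2 × 4 = 59.76
  Sum = 152.355 µg/mL·h
IV tail: 11.62/0.113 = 102.832; AUC_iv,0→∞ = 152.355 + 102.832 = 255.187 µg/mL·h
Trapezoidal AUC_0→7.5 (subcutaneous injection):
  [0→3]: (0.00+12.35)/2 × 3 = 18.525
  [3→5]: (12.35+12.04)/2 × 2 = 24.39
  [5→7]: (12.04+10.35)/2 × 2 = 22.39
  [7→7.5]: (10.35+9.88)/2 × 0.5 = 5.0575
  Sum = 70.3625 µg/mL·h
subcutaneous injection tail: 9.88/0.113 = 87.434; AUC_ev,0→∞ = 70.3625 + 87.434 = 157.7965 µg/mL·h
F = (AUC_ev/D_ev)/(AUC_iv/D_iv) = (157.7965/40)/(255.187/10) = 3.9449125/25.5187 = 0.1546

F = 0.155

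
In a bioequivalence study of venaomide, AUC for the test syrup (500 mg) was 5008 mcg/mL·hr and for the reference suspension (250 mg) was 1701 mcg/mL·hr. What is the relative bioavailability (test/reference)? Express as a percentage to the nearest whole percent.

F_rel = 147%

F_rel = (AUC_test/D_test) / (AUC_ref/D_ref)
      = (5008/500) / (1701/250)
      = 10.016 / 6.804 = 1.4721 = 147.21%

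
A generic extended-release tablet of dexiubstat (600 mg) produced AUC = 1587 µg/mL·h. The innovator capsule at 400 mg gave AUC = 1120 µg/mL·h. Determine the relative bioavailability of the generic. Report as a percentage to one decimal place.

F_rel = 94.5%

F_rel = (AUC_test/D_test) / (AUC_ref/D_ref)
      = (1587/600) / (1120/400)
      = 2.645 / 2.8 = 0.9446 = 94.46%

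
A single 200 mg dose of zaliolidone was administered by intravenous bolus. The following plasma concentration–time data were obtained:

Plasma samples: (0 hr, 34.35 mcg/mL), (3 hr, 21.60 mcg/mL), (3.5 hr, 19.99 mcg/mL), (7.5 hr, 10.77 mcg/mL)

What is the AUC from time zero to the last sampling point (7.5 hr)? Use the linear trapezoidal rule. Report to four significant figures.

AUC = 155.8 mcg/mL·hr

Trapezoidal AUC_0→7.5:
  [0→3]: (34.35+21.60)/2 × 3 = 83.925
  [3→3.5]: (21.60+19.99)/2 × 0.5 = 10.3975
  [3.5→7.5]: (19.99+10.77)/2 × 4 = 61.52
  Sum = 155.8425 mcg/mL·hr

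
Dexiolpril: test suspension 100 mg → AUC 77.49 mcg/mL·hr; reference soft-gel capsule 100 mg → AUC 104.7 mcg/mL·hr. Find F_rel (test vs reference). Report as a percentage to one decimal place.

F_rel = (AUC_test/D_test) / (AUC_ref/D_ref)
      = (77.49/100) / (104.7/100)
      = 0.7749 / 1.047 = 0.7401 = 74.01%

F_rel = 74.0%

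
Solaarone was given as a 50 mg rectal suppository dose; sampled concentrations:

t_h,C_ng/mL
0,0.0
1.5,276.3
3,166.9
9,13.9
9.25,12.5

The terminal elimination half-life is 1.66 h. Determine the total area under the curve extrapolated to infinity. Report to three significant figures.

Trapezoidal AUC_0→9.25:
  [0→1.5]: (0.0+276.3)/2 × 1.5 = 207.225
  [1.5→3]: (276.3+166.9)/2 × 1.5 = 332.4
  [3→9]: (166.9+13.9)/2 × 6 = 542.4
  [9→9.25]: (13.9+12.5)/2 × 0.25 = 3.3
  Sum = 1085.325 ng/mL·h
k_e = ln2 / t½ = 0.693147 / 1.66 = 0.4176 h^-1
Extrapolated tail: C_last / k_e = 12.5 / 0.4176 = 29.933
AUC_0→∞ = 1085.325 + 29.933 = 1115.258 ng/mL·h

AUC = 1120 ng/mL·h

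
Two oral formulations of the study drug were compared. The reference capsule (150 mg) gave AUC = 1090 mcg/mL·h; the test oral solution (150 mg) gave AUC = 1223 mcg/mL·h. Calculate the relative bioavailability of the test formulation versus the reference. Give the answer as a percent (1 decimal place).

F_rel = (AUC_test/D_test) / (AUC_ref/D_ref)
      = (1223/150) / (1090/150)
      = 8.15333 / 7.26667 = 1.1220 = 112.20%

F_rel = 112.2%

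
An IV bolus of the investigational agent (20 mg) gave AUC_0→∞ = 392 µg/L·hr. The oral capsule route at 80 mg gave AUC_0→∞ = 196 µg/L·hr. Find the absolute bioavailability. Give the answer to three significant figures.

F = (AUC_ev / D_ev) / (AUC_iv / D_iv)
  = (196/80) / (392/20)
  = 2.45 / 19.6 = 0.1250

F = 0.125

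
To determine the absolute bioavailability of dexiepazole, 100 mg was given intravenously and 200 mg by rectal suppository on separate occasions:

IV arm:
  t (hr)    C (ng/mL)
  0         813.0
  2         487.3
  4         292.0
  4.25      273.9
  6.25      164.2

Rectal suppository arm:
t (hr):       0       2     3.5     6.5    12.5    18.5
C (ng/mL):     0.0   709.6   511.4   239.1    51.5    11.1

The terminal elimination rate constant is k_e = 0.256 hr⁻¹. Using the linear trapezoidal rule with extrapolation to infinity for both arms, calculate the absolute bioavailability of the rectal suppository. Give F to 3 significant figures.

Trapezoidal AUC_0→6.25 (IV):
  [0→2]: (813.0+487.3)/2 × 2 = 1300.3
  [2→4]: (487.3+292.0)/2 × 2 = 779.3
  [4→4.25]: (292.0+273.9)/2 × 0.25 = 70.7375
  [4.25→6.25]: (273.9+164.2)/2 × 2 = 438.1
  Sum = 2588.4375 ng/mL·hr
IV tail: 164.2/0.256 = 641.406; AUC_iv,0→∞ = 2588.4375 + 641.406 = 3229.8435 ng/mL·hr
Trapezoidal AUC_0→18.5 (rectal suppository):
  [0→2]: (0.0+709.6)/2 × 2 = 709.6
  [2→3.5]: (709.6+511.4)/2 × 1.5 = 915.75
  [3.5→6.5]: (511.4+239.1)/2 × 3 = 1125.75
  [6.5→12.5]: (239.1+51.5)/2 × 6 = 871.8
  [12.5→18.5]: (51.5+11.1)/2 × 6 = 187.8
  Sum = 3810.7 ng/mL·hr
rectal suppository tail: 11.1/0.256 = 43.359; AUC_ev,0→∞ = 3810.7 + 43.359 = 3854.059 ng/mL·hr
F = (AUC_ev/D_ev)/(AUC_iv/D_iv) = (3854.059/200)/(3229.8435/100) = 19.270295/32.298435 = 0.5966

F = 0.597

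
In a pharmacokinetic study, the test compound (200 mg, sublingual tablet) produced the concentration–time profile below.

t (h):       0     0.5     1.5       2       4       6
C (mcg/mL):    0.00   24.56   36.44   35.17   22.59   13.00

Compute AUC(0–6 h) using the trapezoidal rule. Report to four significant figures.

Trapezoidal AUC_0→6:
  [0→0.5]: (0.00+24.56)/2 × 0.5 = 6.14
  [0.5→1.5]: (24.56+36.44)/2 × 1 = 30.5
  [1.5→2]: (36.44+35.17)/2 × 0.5 = 17.9025
  [2→4]: (35.17+22.59)/2 × 2 = 57.76
  [4→6]: (22.59+13.00)/2 × 2 = 35.59
  Sum = 147.8925 mcg/mL·h

AUC = 147.9 mcg/mL·h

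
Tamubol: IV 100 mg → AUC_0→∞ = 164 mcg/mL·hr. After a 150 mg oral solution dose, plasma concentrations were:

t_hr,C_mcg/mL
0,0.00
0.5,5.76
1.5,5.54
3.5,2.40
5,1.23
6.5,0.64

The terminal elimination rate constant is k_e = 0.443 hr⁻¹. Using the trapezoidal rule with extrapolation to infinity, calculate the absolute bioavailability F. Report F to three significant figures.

F = 0.0837

Trapezoidal AUC_0→6.5 (oral solution):
  [0→0.5]: (0.00+5.76)/2 × 0.5 = 1.44
  [0.5→1.5]: (5.76+5.54)/2 × 1 = 5.65
  [1.5→3.5]: (5.54+2.40)/2 × 2 = 7.94
  [3.5→5]: (2.40+1.23)/2 × 1.5 = 2.7225
  [5→6.5]: (1.23+0.64)/2 × 1.5 = 1.4025
  Sum = 19.155 mcg/mL·hr
Tail: C_last/k_e = 0.64/0.443 = 1.445
AUC_0→∞ (oral solution) = 19.155 + 1.445 = 20.6 mcg/mL·hr
F = (AUC_ev/D_ev)/(AUC_iv/D_iv) = (20.6/150)/(164/100) = 0.137333/1.64 = 0.0837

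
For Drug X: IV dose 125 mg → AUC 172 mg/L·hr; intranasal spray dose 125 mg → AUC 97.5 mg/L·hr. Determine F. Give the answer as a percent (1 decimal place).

F = (AUC_ev / D_ev) / (AUC_iv / D_iv)
  = (97.5/125) / (172/125)
  = 0.78 / 1.376 = 0.5669
  = 56.69%

F = 56.7%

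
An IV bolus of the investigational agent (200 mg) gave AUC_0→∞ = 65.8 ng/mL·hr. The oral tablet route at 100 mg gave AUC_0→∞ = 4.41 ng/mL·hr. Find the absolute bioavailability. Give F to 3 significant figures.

F = (AUC_ev / D_ev) / (AUC_iv / D_iv)
  = (4.41/100) / (65.8/200)
  = 0.0441 / 0.329 = 0.1340

F = 0.134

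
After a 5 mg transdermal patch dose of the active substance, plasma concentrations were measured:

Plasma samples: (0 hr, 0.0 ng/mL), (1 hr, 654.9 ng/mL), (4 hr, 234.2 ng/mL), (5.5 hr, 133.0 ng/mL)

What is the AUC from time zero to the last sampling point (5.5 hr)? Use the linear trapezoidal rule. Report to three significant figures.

Trapezoidal AUC_0→5.5:
  [0→1]: (0.0+654.9)/2 × 1 = 327.45
  [1→4]: (654.9+234.2)/2 × 3 = 1333.65
  [4→5.5]: (234.2+133.0)/2 × 1.5 = 275.4
  Sum = 1936.5 ng/mL·hr

AUC = 1940 ng/mL·hr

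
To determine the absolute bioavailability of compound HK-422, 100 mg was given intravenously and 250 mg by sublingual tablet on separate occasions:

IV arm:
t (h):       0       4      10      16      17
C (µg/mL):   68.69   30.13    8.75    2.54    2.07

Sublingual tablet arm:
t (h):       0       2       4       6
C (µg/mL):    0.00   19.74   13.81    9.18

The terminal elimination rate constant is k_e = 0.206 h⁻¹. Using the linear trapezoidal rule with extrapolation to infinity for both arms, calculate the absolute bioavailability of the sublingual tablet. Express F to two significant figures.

Trapezoidal AUC_0→17 (IV):
  [0→4]: (68.69+30.13)/2 × 4 = 197.64
  [4→10]: (30.13+8.75)/2 × 6 = 116.64
  [10→16]: (8.75+2.54)/2 × 6 = 33.87
  [16→17]: (2.54+2.07)/2 × 1 = 2.305
  Sum = 350.455 µg/mL·h
IV tail: 2.07/0.206 = 10.049; AUC_iv,0→∞ = 350.455 + 10.049 = 360.504 µg/mL·h
Trapezoidal AUC_0→6 (sublingual tablet):
  [0→2]: (0.00+19.74)/2 × 2 = 19.74
  [2→4]: (19.74+13.81)/2 × 2 = 33.55
  [4→6]: (13.81+9.18)/2 × 2 = 22.99
  Sum = 76.28 µg/mL·h
sublingual tablet tail: 9.18/0.206 = 44.563; AUC_ev,0→∞ = 76.28 + 44.563 = 120.843 µg/mL·h
F = (AUC_ev/D_ev)/(AUC_iv/D_iv) = (120.843/250)/(360.504/100) = 0.483372/3.60504 = 0.1341

F = 0.13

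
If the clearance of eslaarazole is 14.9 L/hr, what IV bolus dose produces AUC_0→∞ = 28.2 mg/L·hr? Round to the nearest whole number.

Dose_iv = CL × AUC_0→∞
     = 14.9 × 28.2 = 420.18 mg

Dose = 420 mg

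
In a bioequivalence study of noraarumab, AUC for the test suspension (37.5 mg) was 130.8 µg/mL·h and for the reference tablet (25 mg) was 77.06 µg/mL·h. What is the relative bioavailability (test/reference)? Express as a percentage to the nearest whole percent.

F_rel = 113%

F_rel = (AUC_test/D_test) / (AUC_ref/D_ref)
      = (130.8/37.5) / (77.06/25)
      = 3.488 / 3.0824 = 1.1316 = 113.16%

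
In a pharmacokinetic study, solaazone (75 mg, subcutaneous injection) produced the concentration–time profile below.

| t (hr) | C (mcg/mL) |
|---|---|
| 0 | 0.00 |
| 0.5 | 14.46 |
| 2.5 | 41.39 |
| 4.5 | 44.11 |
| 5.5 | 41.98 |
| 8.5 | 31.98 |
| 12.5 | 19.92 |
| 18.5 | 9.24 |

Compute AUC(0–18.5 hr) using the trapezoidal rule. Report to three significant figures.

Trapezoidal AUC_0→18.5:
  [0→0.5]: (0.00+14.46)/2 × 0.5 = 3.615
  [0.5→2.5]: (14.46+41.39)/2 × 2 = 55.85
  [2.5→4.5]: (41.39+44.11)/2 × 2 = 85.5
  [4.5→5.5]: (44.11+41.98)/2 × 1 = 43.045
  [5.5→8.5]: (41.98+31.98)/2 × 3 = 110.94
  [8.5→12.5]: (31.98+19.92)/2 × 4 = 103.8
  [12.5→18.5]: (19.92+9.24)/2 × 6 = 87.48
  Sum = 490.23 mcg/mL·hr

AUC = 490 mcg/mL·hr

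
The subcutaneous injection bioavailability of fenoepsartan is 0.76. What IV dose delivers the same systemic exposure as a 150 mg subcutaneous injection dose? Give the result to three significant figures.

D_iv = 114 mg

Systemic exposure from an extravascular dose = F × D_ev, so the equivalent IV dose is F × D_ev.
D_iv = F × D_ev = 0.76 × 150 = 114 mg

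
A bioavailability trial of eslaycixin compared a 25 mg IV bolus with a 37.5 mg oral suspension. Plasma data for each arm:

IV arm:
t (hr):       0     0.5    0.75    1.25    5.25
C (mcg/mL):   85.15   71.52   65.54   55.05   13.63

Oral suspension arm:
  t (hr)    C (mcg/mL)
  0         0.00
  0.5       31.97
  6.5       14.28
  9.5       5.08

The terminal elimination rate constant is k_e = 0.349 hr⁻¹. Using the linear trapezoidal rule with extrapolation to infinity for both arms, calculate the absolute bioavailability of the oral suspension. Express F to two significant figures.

F = 0.48

Trapezoidal AUC_0→5.25 (IV):
  [0→0.5]: (85.15+71.52)/2 × 0.5 = 39.1675
  [0.5→0.75]: (71.52+65.54)/2 × 0.25 = 17.1325
  [0.75→1.25]: (65.54+55.05)/2 × 0.5 = 30.1475
  [1.25→5.25]: (55.05+13.63)/2 × 4 = 137.36
  Sum = 223.8075 mcg/mL·hr
IV tail: 13.63/0.349 = 39.054; AUC_iv,0→∞ = 223.8075 + 39.054 = 262.8615 mcg/mL·hr
Trapezoidal AUC_0→9.5 (oral suspension):
  [0→0.5]: (0.00+31.97)/2 × 0.5 = 7.9925
  [0.5→6.5]: (31.97+14.28)/2 × 6 = 138.75
  [6.5→9.5]: (14.28+5.08)/2 × 3 = 29.04
  Sum = 175.7825 mcg/mL·hr
oral suspension tail: 5.08/0.349 = 14.556; AUC_ev,0→∞ = 175.7825 + 14.556 = 190.3385 mcg/mL·hr
F = (AUC_ev/D_ev)/(AUC_iv/D_iv) = (190.3385/37.5)/(262.8615/25) = 5.07569/10.51446 = 0.4827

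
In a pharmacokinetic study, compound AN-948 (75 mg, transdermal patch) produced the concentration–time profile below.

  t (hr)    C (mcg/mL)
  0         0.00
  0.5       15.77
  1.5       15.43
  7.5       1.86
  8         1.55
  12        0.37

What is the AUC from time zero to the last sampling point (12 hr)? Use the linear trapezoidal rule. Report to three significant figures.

Trapezoidal AUC_0→12:
  [0→0.5]: (0.00+15.77)/2 × 0.5 = 3.9425
  [0.5→1.5]: (15.77+15.43)/2 × 1 = 15.6
  [1.5→7.5]: (15.43+1.86)/2 × 6 = 51.87
  [7.5→8]: (1.86+1.55)/2 × 0.5 = 0.8525
  [8→12]: (1.55+0.37)/2 × 4 = 3.84
  Sum = 76.105 mcg/mL·hr

AUC = 76.1 mcg/mL·hr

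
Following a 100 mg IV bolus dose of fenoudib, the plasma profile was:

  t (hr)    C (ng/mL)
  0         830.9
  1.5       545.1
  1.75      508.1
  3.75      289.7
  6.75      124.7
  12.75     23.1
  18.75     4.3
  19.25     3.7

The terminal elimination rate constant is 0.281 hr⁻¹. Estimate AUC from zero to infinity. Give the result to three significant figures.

AUC = 3120 ng/mL·hr

Trapezoidal AUC_0→19.25:
  [0→1.5]: (830.9+545.1)/2 × 1.5 = 1032.0
  [1.5→1.75]: (545.1+508.1)/2 × 0.25 = 131.65
  [1.75→3.75]: (508.1+289.7)/2 × 2 = 797.8
  [3.75→6.75]: (289.7+124.7)/2 × 3 = 621.6
  [6.75→12.75]: (124.7+23.1)/2 × 6 = 443.4
  [12.75→18.75]: (23.1+4.3)/2 × 6 = 82.2
  [18.75→19.25]: (4.3+3.7)/2 × 0.5 = 2.0
  Sum = 3110.65 ng/mL·hr
Extrapolated tail: C_last / k_e = 3.7 / 0.281 = 13.167
AUC_0→∞ = 3110.65 + 13.167 = 3123.817 ng/mL·hr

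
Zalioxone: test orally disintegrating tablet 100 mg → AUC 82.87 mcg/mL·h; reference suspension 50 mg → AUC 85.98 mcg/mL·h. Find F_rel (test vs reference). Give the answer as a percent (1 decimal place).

F_rel = (AUC_test/D_test) / (AUC_ref/D_ref)
      = (82.87/100) / (85.98/50)
      = 0.8287 / 1.7196 = 0.4819 = 48.19%

F_rel = 48.2%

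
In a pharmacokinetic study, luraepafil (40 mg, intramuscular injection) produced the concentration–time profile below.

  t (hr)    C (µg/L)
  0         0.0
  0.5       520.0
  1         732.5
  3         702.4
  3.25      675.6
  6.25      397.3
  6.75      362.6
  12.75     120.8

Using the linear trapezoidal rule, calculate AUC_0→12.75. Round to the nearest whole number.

AUC = 5300 µg/L·hr

Trapezoidal AUC_0→12.75:
  [0→0.5]: (0.0+520.0)/2 × 0.5 = 130.0
  [0.5→1]: (520.0+732.5)/2 × 0.5 = 313.125
  [1→3]: (732.5+702.4)/2 × 2 = 1434.9
  [3→3.25]: (702.4+675.6)/2 × 0.25 = 172.25
  [3.25→6.25]: (675.6+397.3)/2 × 3 = 1609.35
  [6.25→6.75]: (397.3+362.6)/2 × 0.5 = 189.975
  [6.75→12.75]: (362.6+120.8)/2 × 6 = 1450.2
  Sum = 5299.8 µg/L·hr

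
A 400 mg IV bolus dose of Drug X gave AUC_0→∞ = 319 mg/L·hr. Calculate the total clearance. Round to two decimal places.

CL = Dose_iv / AUC_0→∞
   = 400 / 319 = 1.25392 L/hr

CL = 1.25 L/hr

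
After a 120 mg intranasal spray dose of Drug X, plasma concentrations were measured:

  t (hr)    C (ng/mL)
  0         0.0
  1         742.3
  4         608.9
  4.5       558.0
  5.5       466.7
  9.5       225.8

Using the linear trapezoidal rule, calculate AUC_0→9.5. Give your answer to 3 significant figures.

Trapezoidal AUC_0→9.5:
  [0→1]: (0.0+742.3)/2 × 1 = 371.15
  [1→4]: (742.3+608.9)/2 × 3 = 2026.8
  [4→4.5]: (608.9+558.0)/2 × 0.5 = 291.725
  [4.5→5.5]: (558.0+466.7)/2 × 1 = 512.35
  [5.5→9.5]: (466.7+225.8)/2 × 4 = 1385.0
  Sum = 4587.025 ng/mL·hr

AUC = 4590 ng/mL·hr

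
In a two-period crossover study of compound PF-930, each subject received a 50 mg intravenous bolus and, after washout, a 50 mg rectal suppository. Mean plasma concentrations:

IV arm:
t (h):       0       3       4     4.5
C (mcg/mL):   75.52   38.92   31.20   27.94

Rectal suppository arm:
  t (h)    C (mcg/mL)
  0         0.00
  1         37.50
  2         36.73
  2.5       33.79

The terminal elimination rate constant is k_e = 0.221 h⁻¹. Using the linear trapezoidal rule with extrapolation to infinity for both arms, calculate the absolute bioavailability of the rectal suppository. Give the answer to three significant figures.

F = 0.651

Trapezoidal AUC_0→4.5 (IV):
  [0→3]: (75.52+38.92)/2 × 3 = 171.66
  [3→4]: (38.92+31.20)/2 × 1 = 35.06
  [4→4.5]: (31.20+27.94)/2 × 0.5 = 14.785
  Sum = 221.505 mcg/mL·h
IV tail: 27.94/0.221 = 126.425; AUC_iv,0→∞ = 221.505 + 126.425 = 347.93 mcg/mL·h
Trapezoidal AUC_0→2.5 (rectal suppository):
  [0→1]: (0.00+37.50)/2 × 1 = 18.75
  [1→2]: (37.50+36.73)/2 × 1 = 37.115
  [2→2.5]: (36.73+33.79)/2 × 0.5 = 17.63
  Sum = 73.495 mcg/mL·h
rectal suppository tail: 33.79/0.221 = 152.896; AUC_ev,0→∞ = 73.495 + 152.896 = 226.391 mcg/mL·h
F = (AUC_ev/D_ev)/(AUC_iv/D_iv) = (226.391/50)/(347.93/50) = 4.52782/6.9586 = 0.6507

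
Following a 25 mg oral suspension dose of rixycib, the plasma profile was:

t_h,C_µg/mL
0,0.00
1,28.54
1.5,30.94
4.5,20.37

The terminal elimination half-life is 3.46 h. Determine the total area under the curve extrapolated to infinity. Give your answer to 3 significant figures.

Trapezoidal AUC_0→4.5:
  [0→1]: (0.00+28.54)/2 × 1 = 14.27
  [1→1.5]: (28.54+30.94)/2 × 0.5 = 14.87
  [1.5→4.5]: (30.94+20.37)/2 × 3 = 76.965
  Sum = 106.105 µg/mL·h
k_e = ln2 / t½ = 0.693147 / 3.46 = 0.2003 h^-1
Extrapolated tail: C_last / k_e = 20.37 / 0.2003 = 101.697
AUC_0→∞ = 106.105 + 101.697 = 207.802 µg/mL·h

AUC = 208 µg/mL·h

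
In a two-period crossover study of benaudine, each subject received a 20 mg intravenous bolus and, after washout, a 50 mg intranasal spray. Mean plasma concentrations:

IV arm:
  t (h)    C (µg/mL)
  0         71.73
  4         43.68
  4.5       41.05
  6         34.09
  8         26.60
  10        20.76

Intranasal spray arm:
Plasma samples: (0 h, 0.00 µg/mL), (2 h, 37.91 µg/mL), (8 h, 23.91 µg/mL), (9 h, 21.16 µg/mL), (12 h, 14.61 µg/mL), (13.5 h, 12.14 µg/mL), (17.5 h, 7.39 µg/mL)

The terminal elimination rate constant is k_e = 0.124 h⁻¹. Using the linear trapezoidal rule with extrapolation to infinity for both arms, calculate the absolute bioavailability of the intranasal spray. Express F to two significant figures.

Trapezoidal AUC_0→10 (IV):
  [0→4]: (71.73+43.68)/2 × 4 = 230.82
  [4→4.5]: (43.68+41.05)/2 × 0.5 = 21.1825
  [4.5→6]: (41.05+34.09)/2 × 1.5 = 56.355
  [6→8]: (34.09+26.60)/2 × 2 = 60.69
  [8→10]: (26.60+20.76)/2 × 2 = 47.36
  Sum = 416.4075 µg/mL·h
IV tail: 20.76/0.124 = 167.419; AUC_iv,0→∞ = 416.4075 + 167.419 = 583.8265 µg/mL·h
Trapezoidal AUC_0→17.5 (intranasal spray):
  [0→2]: (0.00+37.91)/2 × 2 = 37.91
  [2→8]: (37.91+23.91)/2 × 6 = 185.46
  [8→9]: (23.91+21.16)/2 × 1 = 22.535
  [9→12]: (21.16+14.61)/2 × 3 = 53.655
  [12→13.5]: (14.61+12.14)/2 × 1.5 = 20.0625
  [13.5→17.5]: (12.14+7.39)/2 × 4 = 39.06
  Sum = 358.6825 µg/mL·h
intranasal spray tail: 7.39/0.124 = 59.597; AUC_ev,0→∞ = 358.6825 + 59.597 = 418.2795 µg/mL·h
F = (AUC_ev/D_ev)/(AUC_iv/D_iv) = (418.2795/50)/(583.8265/20) = 8.36559/29.191325 = 0.2866

F = 0.29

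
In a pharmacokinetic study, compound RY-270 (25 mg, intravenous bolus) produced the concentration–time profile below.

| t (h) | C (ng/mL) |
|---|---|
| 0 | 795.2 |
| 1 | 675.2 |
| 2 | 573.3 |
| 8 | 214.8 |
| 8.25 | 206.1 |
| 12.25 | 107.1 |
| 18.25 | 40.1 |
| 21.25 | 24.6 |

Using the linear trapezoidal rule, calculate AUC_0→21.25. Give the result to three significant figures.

AUC = 4940 ng/mL·h

Trapezoidal AUC_0→21.25:
  [0→1]: (795.2+675.2)/2 × 1 = 735.2
  [1→2]: (675.2+573.3)/2 × 1 = 624.25
  [2→8]: (573.3+214.8)/2 × 6 = 2364.3
  [8→8.25]: (214.8+206.1)/2 × 0.25 = 52.6125
  [8.25→12.25]: (206.1+107.1)/2 × 4 = 626.4
  [12.25→18.25]: (107.1+40.1)/2 × 6 = 441.6
  [18.25→21.25]: (40.1+24.6)/2 × 3 = 97.05
  Sum = 4941.4125 ng/mL·h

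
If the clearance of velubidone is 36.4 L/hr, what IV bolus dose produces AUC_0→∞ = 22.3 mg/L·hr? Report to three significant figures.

Dose_iv = CL × AUC_0→∞
     = 36.4 × 22.3 = 811.72 mg

Dose = 812 mg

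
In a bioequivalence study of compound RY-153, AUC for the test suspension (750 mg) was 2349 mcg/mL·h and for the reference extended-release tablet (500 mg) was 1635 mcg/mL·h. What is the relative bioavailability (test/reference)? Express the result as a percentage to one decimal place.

F_rel = (AUC_test/D_test) / (AUC_ref/D_ref)
      = (2349/750) / (1635/500)
      = 3.132 / 3.27 = 0.9578 = 95.78%

F_rel = 95.8%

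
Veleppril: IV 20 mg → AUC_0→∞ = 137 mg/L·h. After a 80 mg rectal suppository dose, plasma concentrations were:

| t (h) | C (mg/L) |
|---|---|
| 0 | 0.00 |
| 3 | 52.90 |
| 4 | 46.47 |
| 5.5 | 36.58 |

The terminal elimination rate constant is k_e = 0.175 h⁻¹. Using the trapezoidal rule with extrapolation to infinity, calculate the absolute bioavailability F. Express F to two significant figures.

Trapezoidal AUC_0→5.5 (rectal suppository):
  [0→3]: (0.00+52.90)/2 × 3 = 79.35
  [3→4]: (52.90+46.47)/2 × 1 = 49.685
  [4→5.5]: (46.47+36.58)/2 × 1.5 = 62.2875
  Sum = 191.3225 mg/L·h
Tail: C_last/k_e = 36.58/0.175 = 209.029
AUC_0→∞ (rectal suppository) = 191.3225 + 209.029 = 400.3515 mg/L·h
F = (AUC_ev/D_ev)/(AUC_iv/D_iv) = (400.3515/80)/(137/20) = 5.00439/6.85 = 0.7306

F = 0.73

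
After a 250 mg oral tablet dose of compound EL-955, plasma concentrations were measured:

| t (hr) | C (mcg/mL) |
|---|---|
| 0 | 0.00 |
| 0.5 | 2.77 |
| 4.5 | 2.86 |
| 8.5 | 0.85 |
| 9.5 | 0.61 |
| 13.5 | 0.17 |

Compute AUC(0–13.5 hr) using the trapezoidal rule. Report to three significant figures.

AUC = 21.7 mcg/mL·hr

Trapezoidal AUC_0→13.5:
  [0→0.5]: (0.00+2.77)/2 × 0.5 = 0.6925
  [0.5→4.5]: (2.77+2.86)/2 × 4 = 11.26
  [4.5→8.5]: (2.86+0.85)/2 × 4 = 7.42
  [8.5→9.5]: (0.85+0.61)/2 × 1 = 0.73
  [9.5→13.5]: (0.61+0.17)/2 × 4 = 1.56
  Sum = 21.6625 mcg/mL·hr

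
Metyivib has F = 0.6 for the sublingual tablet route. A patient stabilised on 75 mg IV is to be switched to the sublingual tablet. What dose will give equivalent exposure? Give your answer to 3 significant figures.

D_sublingual = 125 mg

For equal systemic exposure: F × D_ev = D_iv
D_ev = D_iv / F = 75 / 0.6 = 125 mg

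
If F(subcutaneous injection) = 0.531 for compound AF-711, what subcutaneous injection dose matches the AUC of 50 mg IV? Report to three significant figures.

D_subcutaneous = 94.2 mg

For equal systemic exposure: F × D_ev = D_iv
D_ev = D_iv / F = 50 / 0.531 = 94.162 mg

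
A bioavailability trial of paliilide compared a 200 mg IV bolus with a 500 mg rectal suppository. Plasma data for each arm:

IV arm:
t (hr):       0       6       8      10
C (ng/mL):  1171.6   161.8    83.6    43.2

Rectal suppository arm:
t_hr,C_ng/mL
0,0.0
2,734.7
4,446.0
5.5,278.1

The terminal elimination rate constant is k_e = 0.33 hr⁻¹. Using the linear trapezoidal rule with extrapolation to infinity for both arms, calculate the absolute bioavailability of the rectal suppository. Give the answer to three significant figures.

Trapezoidal AUC_0→10 (IV):
  [0→6]: (1171.6+161.8)/2 × 6 = 4000.2
  [6→8]: (161.8+83.6)/2 × 2 = 245.4
  [8→10]: (83.6+43.2)/2 × 2 = 126.8
  Sum = 4372.4 ng/mL·hr
IV tail: 43.2/0.33 = 130.909; AUC_iv,0→∞ = 4372.4 + 130.909 = 4503.309 ng/mL·hr
Trapezoidal AUC_0→5.5 (rectal suppository):
  [0→2]: (0.0+734.7)/2 × 2 = 734.7
  [2→4]: (734.7+446.0)/2 × 2 = 1180.7
  [4→5.5]: (446.0+278.1)/2 × 1.5 = 543.075
  Sum = 2458.475 ng/mL·hr
rectal suppository tail: 278.1/0.33 = 842.727; AUC_ev,0→∞ = 2458.475 + 842.727 = 3301.202 ng/mL·hr
F = (AUC_ev/D_ev)/(AUC_iv/D_iv) = (3301.202/500)/(4503.309/200) = 6.602404/22.516545 = 0.2932

F = 0.293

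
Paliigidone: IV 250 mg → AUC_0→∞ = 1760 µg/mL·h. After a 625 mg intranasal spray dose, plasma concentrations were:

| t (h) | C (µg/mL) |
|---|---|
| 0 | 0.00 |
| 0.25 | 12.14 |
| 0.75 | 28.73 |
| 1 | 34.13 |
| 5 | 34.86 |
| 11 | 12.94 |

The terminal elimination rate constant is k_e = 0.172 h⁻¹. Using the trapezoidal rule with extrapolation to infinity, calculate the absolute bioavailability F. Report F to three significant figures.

Trapezoidal AUC_0→11 (intranasal spray):
  [0→0.25]: (0.00+12.14)/2 × 0.25 = 1.5175
  [0.25→0.75]: (12.14+28.73)/2 × 0.5 = 10.2175
  [0.75→1]: (28.73+34.13)/2 × 0.25 = 7.8575
  [1→5]: (34.13+34.86)/2 × 4 = 137.98
  [5→11]: (34.86+12.94)/2 × 6 = 143.4
  Sum = 300.9725 µg/mL·h
Tail: C_last/k_e = 12.94/0.172 = 75.233
AUC_0→∞ (intranasal spray) = 300.9725 + 75.233 = 376.2055 µg/mL·h
F = (AUC_ev/D_ev)/(AUC_iv/D_iv) = (376.2055/625)/(1760/250) = 0.6019288/7.04 = 0.0855

F = 0.0855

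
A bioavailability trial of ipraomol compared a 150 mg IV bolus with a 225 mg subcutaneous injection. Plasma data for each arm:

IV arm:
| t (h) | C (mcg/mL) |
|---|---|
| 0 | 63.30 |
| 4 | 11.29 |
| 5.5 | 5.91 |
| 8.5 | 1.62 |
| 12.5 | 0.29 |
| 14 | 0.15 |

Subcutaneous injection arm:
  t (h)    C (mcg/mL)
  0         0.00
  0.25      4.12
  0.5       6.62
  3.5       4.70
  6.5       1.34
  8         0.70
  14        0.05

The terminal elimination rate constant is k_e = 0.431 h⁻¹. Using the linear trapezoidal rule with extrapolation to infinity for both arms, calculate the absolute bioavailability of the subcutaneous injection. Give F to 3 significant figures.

Trapezoidal AUC_0→14 (IV):
  [0→4]: (63.30+11.29)/2 × 4 = 149.18
  [4→5.5]: (11.29+5.91)/2 × 1.5 = 12.9
  [5.5→8.5]: (5.91+1.62)/2 × 3 = 11.295
  [8.5→12.5]: (1.62+0.29)/2 × 4 = 3.82
  [12.5→14]: (0.29+0.15)/2 × 1.5 = 0.33
  Sum = 177.525 mcg/mL·h
IV tail: 0.15/0.431 = 0.348; AUC_iv,0→∞ = 177.525 + 0.348 = 177.873 mcg/mL·h
Trapezoidal AUC_0→14 (subcutaneous injection):
  [0→0.25]: (0.00+4.12)/2 × 0.25 = 0.515
  [0.25→0.5]: (4.12+6.62)/2 × 0.25 = 1.3425
  [0.5→3.5]: (6.62+4.70)/2 × 3 = 16.98
  [3.5→6.5]: (4.70+1.34)/2 × 3 = 9.06
  [6.5→8]: (1.34+0.70)/2 × 1.5 = 1.53
  [8→14]: (0.70+0.05)/2 × 6 = 2.25
  Sum = 31.6775 mcg/mL·h
subcutaneous injection tail: 0.05/0.431 = 0.116; AUC_ev,0→∞ = 31.6775 + 0.116 = 31.7935 mcg/mL·h
F = (AUC_ev/D_ev)/(AUC_iv/D_iv) = (31.7935/225)/(177.873/150) = 0.141304/1.18582 = 0.1192

F = 0.119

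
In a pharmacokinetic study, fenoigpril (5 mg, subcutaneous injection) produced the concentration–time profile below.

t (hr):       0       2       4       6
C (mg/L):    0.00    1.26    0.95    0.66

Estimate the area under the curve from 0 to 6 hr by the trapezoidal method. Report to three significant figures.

AUC = 5.08 mg/L·hr

Trapezoidal AUC_0→6:
  [0→2]: (0.00+1.26)/2 × 2 = 1.26
  [2→4]: (1.26+0.95)/2 × 2 = 2.21
  [4→6]: (0.95+0.66)/2 × 2 = 1.61
  Sum = 5.08 mg/L·hr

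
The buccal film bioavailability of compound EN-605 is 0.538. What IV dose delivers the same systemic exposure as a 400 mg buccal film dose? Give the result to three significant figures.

Systemic exposure from an extravascular dose = F × D_ev, so the equivalent IV dose is F × D_ev.
D_iv = F × D_ev = 0.538 × 400 = 215.2 mg

D_iv = 215 mg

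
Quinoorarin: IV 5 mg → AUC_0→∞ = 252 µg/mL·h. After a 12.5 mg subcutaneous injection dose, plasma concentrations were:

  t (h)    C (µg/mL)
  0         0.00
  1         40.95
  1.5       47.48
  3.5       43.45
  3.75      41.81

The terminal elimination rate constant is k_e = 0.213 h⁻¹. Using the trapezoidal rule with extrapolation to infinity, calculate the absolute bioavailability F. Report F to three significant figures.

F = 0.540

Trapezoidal AUC_0→3.75 (subcutaneous injection):
  [0→1]: (0.00+40.95)/2 × 1 = 20.475
  [1→1.5]: (40.95+47.48)/2 × 0.5 = 22.1075
  [1.5→3.5]: (47.48+43.45)/2 × 2 = 90.93
  [3.5→3.75]: (43.45+41.81)/2 × 0.25 = 10.6575
  Sum = 144.17 µg/mL·h
Tail: C_last/k_e = 41.81/0.213 = 196.291
AUC_0→∞ (subcutaneous injection) = 144.17 + 196.291 = 340.461 µg/mL·h
F = (AUC_ev/D_ev)/(AUC_iv/D_iv) = (340.461/12.5)/(252/5) = 27.23688/50.4 = 0.5404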